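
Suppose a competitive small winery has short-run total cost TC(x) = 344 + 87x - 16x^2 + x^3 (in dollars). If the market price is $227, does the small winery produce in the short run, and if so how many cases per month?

Variable cost is VC = 87x - 16x^2 + x^3, so AVC = VC/x = 87 - 16x + x^2 and MC = dTC/dx = 87 - 32x + 3x^2.
The AVC parabola has its vertex at x = 16/2 = 8, where AVC = 87 - 16·8 + 8^2 = $23.
Since P = $227 ≥ min AVC = $23, price covers variable cost and the firm should produce.
Set P = MC: 227 = 87 - 32x + 3x^2 → -140 - 32x + 3x^2 = 0. The roots are x = -10/3 and x = 14; the profit-maximizing output is on the rising part of MC, so x* = 14.
Check: AVC at x = 14 is $59 ≤ P, so revenue covers variable cost.
Profit = P·x − TC = 227·14 − 1170 = $2008.

Produce at x = 14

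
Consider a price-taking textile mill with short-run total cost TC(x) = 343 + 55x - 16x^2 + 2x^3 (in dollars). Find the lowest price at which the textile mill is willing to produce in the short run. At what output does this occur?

$23 per unit, at x = 4

The shutdown price is the minimum of AVC. VC = 55x - 16x^2 + 2x^3, so AVC = 55 - 16x + 2x^2.
At the minimum of AVC, MC = AVC. MC = 55 - 32x + 6x^2; setting MC = AVC gives 4x^2 - 16x = 0, so x = 4. min AVC = 23.
The firm shuts down for any P below $23.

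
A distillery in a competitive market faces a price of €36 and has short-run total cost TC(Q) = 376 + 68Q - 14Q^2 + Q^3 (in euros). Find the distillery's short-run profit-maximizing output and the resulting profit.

Profit = -€248 at Q = 8

AVC = 68 - 14Q + Q^2; min AVC = €19 at Q = 7. Since P = €36 ≥ min AVC, the firm produces.
MC = 68 - 28Q + 3Q^2. Setting P = MC and taking the root on the rising branch gives Q* = 8.
TR = 36·8 = 288. TC = 376 + 160 = 536. Profit = 288 − 536 = -€248.
Shutting down would mean losing the fixed cost of €376, so operating at a loss of €248 is better by €128.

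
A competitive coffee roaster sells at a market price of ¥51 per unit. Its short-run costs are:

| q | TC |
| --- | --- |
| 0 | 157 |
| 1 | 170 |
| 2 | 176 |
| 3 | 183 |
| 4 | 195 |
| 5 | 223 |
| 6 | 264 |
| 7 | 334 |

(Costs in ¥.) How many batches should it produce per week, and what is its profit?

q = 6; profit = ¥42

Profit at each row (π = 51q − TC): q=0: -157; q=1: -119; q=2: -74; q=3: -30; q=4: 9; q=5: 32; q=6: 42; q=7: 23.
Profit is maximized at q = 6. AVC there is 107/6 = ¥17.83 ≤ P, so producing beats shutting down (which would give -¥157).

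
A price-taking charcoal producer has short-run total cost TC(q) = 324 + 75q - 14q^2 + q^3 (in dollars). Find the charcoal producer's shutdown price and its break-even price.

AVC = 75 - 14q + q^2; minimized at q = 7, giving min AVC = $26. That is the shutdown price.
ATC = 324/q + 75 - 14q + q^2. Setting dATC/dq = −324/q^2 − 14 + 2q = 0 gives q = 9 (since 2·9^3 − 14·9^2 = 324).
min ATC = 324/9 + 75 − 14·9 + 9^2 = $66. That is the break-even price.
For $26 ≤ P < $66 the firm produces at a loss; below $26 it shuts down.

Shutdown price = $26; break-even price = $66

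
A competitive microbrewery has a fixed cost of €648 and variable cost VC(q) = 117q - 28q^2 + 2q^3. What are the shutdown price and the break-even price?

Shutdown price = €19; break-even price = €99

AVC = 117 - 28q + 2q^2; minimized at q = 7, giving min AVC = €19. That is the shutdown price.
ATC = 648/q + 117 - 28q + 2q^2. Setting dATC/dq = −648/q^2 − 28 + 4q = 0 gives q = 9 (since 4·9^3 − 28·9^2 = 648).
min ATC = 648/9 + 117 − 28·9 + 2·9^2 = €99. That is the break-even price.
For €19 ≤ P < €99 the firm produces at a loss; below €19 it shuts down.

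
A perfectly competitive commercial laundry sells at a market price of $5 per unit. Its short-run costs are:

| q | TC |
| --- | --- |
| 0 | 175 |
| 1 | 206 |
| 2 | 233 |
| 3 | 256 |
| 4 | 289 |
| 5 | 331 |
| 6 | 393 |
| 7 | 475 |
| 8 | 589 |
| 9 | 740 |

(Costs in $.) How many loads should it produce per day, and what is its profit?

q = 0 (shut down); profit = -$175

Profit at each row (π = 5q − TC): q=0: -175; q=1: -201; q=2: -223; q=3: -241; q=4: -269; q=5: -306; q=6: -363; q=7: -440; q=8: -549; q=9: -695.
Profit is highest at q = 0. Equivalently, the lowest AVC in the table is 81/3 ≈ $27 at q = 3, and P = $5 falls below it — price never covers variable cost, so the firm shuts down and loses only its fixed cost.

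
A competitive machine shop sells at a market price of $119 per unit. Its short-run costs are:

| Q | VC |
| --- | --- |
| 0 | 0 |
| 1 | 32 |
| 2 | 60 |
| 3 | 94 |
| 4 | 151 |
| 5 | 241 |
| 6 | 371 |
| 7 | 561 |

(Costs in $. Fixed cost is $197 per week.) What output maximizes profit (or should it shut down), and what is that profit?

Compute π = P·Q − TC at each output: Q=0: -197; Q=1: -110; Q=2: -19; Q=3: 66; Q=4: 128; Q=5: 157; Q=6: 146; Q=7: 75.
Profit is maximized at Q = 5. AVC there is 241/5 = $48.20 ≤ P, so producing beats shutting down (which would give -$197).

Q = 5; profit = $157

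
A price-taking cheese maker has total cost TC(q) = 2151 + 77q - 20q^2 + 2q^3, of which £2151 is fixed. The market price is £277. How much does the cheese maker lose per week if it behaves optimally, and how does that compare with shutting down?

AVC = 77 - 20q + 2q^2; min AVC = £27 at q = 5. Since P = £277 ≥ min AVC, the firm produces.
With MC = 77 - 40q + 6q^2, P = MC on the upward-sloping part at q* = 10.
TR = 277·10 = 2770. TC = 2151 + 770 = 2921. Profit = 2770 − 2921 = -£151.
Shutting down would mean losing the fixed cost of £2151, so operating at a loss of £151 is better by £2000.

Profit = -£151 at q = 10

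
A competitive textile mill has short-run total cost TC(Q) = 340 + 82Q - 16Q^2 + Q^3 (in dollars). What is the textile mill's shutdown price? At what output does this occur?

$18 per unit, at Q = 8

The shutdown price is the minimum of AVC. VC = 82Q - 16Q^2 + Q^3, so AVC = 82 - 16Q + Q^2.
At the minimum of AVC, MC = AVC. MC = 82 - 32Q + 3Q^2; setting MC = AVC gives 2Q^2 - 16Q = 0, so Q = 8. min AVC = 18.
For P < $18 the firm produces nothing.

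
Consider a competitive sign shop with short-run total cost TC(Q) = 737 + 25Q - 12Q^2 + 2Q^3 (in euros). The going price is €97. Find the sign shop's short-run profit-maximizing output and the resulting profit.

AVC = 25 - 12Q + 2Q^2 has its minimum €7 at Q = 3; price €97 clears that bar, so the firm operates.
MC = 25 - 24Q + 6Q^2. Setting P = MC and taking the root on the rising branch gives Q* = 6.
TR = 97·6 = 582. TC = 737 + 150 = 887. Profit = 582 − 887 = -€305.
Shutting down would mean losing the fixed cost of €737, so operating at a loss of €305 is better by €432.

Profit = -€305 at Q = 6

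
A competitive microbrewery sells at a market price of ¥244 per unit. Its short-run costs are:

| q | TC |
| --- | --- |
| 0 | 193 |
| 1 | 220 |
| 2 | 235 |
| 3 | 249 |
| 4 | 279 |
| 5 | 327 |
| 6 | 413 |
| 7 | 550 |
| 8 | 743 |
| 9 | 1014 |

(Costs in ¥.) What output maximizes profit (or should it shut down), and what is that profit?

q = 8; profit = ¥1209

Profit at each row (π = 244q − TC): q=0: -193; q=1: 24; q=2: 253; q=3: 483; q=4: 697; q=5: 893; q=6: 1051; q=7: 1158; q=8: 1209; q=9: 1182.
Profit is maximized at q = 8. AVC there is 550/8 = ¥68.75 ≤ P, so producing beats shutting down (which would give -¥193).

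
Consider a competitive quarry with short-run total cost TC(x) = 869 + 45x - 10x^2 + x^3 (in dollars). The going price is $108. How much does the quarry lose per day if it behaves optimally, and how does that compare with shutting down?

Profit = -$221 at x = 9

AVC = 45 - 10x + x^2; min AVC = $20 at x = 5. Since P = $108 ≥ min AVC, the firm produces.
With MC = 45 - 20x + 3x^2, P = MC on the upward-sloping part at x* = 9.
TR = 108·9 = 972. TC = 869 + 324 = 1193. Profit = 972 − 1193 = -$221.
That loss of $221 beats the $869 the firm would lose by shutting down; producing recovers $648 of fixed cost.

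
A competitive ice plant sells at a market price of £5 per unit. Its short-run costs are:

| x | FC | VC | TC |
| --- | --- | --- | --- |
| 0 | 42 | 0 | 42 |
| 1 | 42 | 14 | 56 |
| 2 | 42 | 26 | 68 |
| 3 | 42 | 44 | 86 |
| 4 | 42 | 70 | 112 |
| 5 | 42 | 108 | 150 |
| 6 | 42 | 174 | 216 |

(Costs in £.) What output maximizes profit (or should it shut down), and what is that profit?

Tabulate TR − TC: x=0: -42; x=1: -51; x=2: -58; x=3: -71; x=4: -92; x=5: -125; x=6: -186.
Profit is highest at x = 0. Equivalently, the lowest AVC in the table is 26/2 ≈ £13 at x = 2, and P = £5 falls below it — price never covers variable cost, so the firm shuts down and loses only its fixed cost.

x = 0 (shut down); profit = -£42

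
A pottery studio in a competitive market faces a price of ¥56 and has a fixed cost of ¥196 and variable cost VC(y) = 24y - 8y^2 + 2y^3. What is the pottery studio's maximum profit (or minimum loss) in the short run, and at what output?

AVC = 24 - 8y + 2y^2; min AVC = ¥16 at y = 2. Since P = ¥56 ≥ min AVC, the firm produces.
With MC = 24 - 16y + 6y^2, P = MC on the upward-sloping part at y* = 4.
TR = 56·4 = 224. TC = 196 + 96 = 292. Profit = 224 − 292 = -¥68.
By producing, the firm covers all variable cost plus ¥128 of fixed cost; shutting down would lose the full ¥196.

Profit = -¥68 at y = 4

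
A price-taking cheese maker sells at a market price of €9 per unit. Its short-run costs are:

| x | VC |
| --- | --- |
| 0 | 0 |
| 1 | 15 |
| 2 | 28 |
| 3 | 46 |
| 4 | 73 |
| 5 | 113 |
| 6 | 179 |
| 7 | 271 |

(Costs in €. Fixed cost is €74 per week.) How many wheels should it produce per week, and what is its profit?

Profit at each row (π = 9x − TC): x=0: -74; x=1: -80; x=2: -84; x=3: -93; x=4: -111; x=5: -142; x=6: -199; x=7: -282.
Profit is highest at x = 0. Equivalently, the lowest AVC in the table is 28/2 ≈ €14 at x = 2, and P = €9 falls below it — price never covers variable cost, so the firm shuts down and loses only its fixed cost.

x = 0 (shut down); profit = -€74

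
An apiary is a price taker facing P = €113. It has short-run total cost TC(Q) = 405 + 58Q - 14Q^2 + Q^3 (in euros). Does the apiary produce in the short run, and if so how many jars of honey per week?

Produce at Q = 11

From TC, MC = TC'(Q) = 58 - 28Q + 3Q^2 and AVC = VC/Q = 58 - 14Q + Q^2.
The AVC parabola has its vertex at Q = 14/2 = 7, where AVC = 58 - 14·7 + 7^2 = €9.
Since P = €113 ≥ min AVC = €9, price covers variable cost and the firm should produce.
Set P = MC: 113 = 58 - 28Q + 3Q^2 → -55 - 28Q + 3Q^2 = 0. The roots are Q = -5/3 and Q = 11; the profit-maximizing output is on the rising part of MC, so Q* = 11.
Check: AVC at Q = 11 is €25 ≤ P, so revenue covers variable cost.
Profit = P·Q − TC = 113·11 − 680 = €563.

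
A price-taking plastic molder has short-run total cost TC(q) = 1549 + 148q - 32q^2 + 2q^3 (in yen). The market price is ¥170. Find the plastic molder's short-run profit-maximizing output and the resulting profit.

Profit = -¥97 at q = 11

AVC = 148 - 32q + 2q^2 has its minimum ¥20 at q = 8; price ¥170 clears that bar, so the firm operates.
With MC = 148 - 64q + 6q^2, P = MC on the upward-sloping part at q* = 11.
TR = 170·11 = 1870. TC = 1549 + 418 = 1967. Profit = 1870 − 1967 = -¥97.
By producing, the firm covers all variable cost plus ¥1452 of fixed cost; shutting down would lose the full ¥1549.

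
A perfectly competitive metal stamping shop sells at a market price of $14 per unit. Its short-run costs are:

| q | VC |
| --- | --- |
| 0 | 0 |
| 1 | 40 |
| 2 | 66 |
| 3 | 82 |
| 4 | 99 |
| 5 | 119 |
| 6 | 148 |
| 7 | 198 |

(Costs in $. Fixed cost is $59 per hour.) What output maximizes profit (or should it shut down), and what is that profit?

Tabulate TR − TC: q=0: -59; q=1: -85; q=2: -97; q=3: -99; q=4: -102; q=5: -108; q=6: -123; q=7: -159.
Profit is highest at q = 0. Equivalently, the lowest AVC in the table is 119/5 ≈ $23.80 at q = 5, and P = $14 falls below it — price never covers variable cost, so the firm shuts down and loses only its fixed cost.

q = 0 (shut down); profit = -$59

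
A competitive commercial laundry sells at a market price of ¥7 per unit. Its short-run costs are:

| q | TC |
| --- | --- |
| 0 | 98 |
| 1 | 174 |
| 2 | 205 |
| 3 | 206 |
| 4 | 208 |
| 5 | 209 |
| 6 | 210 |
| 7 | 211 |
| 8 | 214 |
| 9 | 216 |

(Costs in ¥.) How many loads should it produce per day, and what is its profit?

q = 0 (shut down); profit = -¥98

Tabulate TR − TC: q=0: -98; q=1: -167; q=2: -191; q=3: -185; q=4: -180; q=5: -174; q=6: -168; q=7: -162; q=8: -158; q=9: -153.
Profit is highest at q = 0. Equivalently, the lowest AVC in the table is 118/9 ≈ ¥13.11 at q = 9, and P = ¥7 falls below it — price never covers variable cost, so the firm shuts down and loses only its fixed cost.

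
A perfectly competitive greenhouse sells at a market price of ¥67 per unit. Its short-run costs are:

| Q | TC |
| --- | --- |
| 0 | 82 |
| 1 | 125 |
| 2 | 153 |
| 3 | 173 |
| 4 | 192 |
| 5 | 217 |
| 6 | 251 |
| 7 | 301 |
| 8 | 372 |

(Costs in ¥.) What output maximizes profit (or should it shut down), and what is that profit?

Q = 7; profit = ¥168

Compute π = P·Q − TC at each output: Q=0: -82; Q=1: -58; Q=2: -19; Q=3: 28; Q=4: 76; Q=5: 118; Q=6: 151; Q=7: 168; Q=8: 164.
Profit is maximized at Q = 7. AVC there is 219/7 = ¥31.29 ≤ P, so producing beats shutting down (which would give -¥82).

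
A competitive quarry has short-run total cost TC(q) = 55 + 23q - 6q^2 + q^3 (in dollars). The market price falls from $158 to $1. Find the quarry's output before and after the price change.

Output falls from 9 to 0 (the firm shuts down)

AVC = 23 - 6q + q^2, minimized at q = 3 where min AVC = $14. MC = 23 - 12q + 3q^2.
At P = $158 ≥ min AVC, set P = MC on the rising branch: q = 9.
At P = $1 < min AVC = $14, price no longer covers variable cost at any output, so the firm shuts down: q = 0.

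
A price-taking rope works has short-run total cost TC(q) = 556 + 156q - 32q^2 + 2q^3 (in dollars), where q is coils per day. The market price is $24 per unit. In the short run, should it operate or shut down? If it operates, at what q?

Strip out fixed cost: VC = 156q - 32q^2 + 2q^3. Then AVC = 156 - 32q + 2q^2 and MC = 156 - 64q + 6q^2.
AVC is minimized where dAVC/dq = -32 + 4q = 0, at q = 8; min AVC = 156 - 32·8 + 2·8^2 = $28.
P = $24 lies below min AVC = $28; no output level covers variable cost.
Best response: produce nothing and absorb the $556 fixed cost.

Shut down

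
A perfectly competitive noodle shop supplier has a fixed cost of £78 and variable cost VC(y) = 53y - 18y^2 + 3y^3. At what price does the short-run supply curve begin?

The firm shuts down when price falls below the minimum of average variable cost. AVC = VC/y = 53 - 18y + 3y^2.
At the minimum of AVC, MC = AVC. MC = 53 - 36y + 9y^2; setting MC = AVC gives 6y^2 - 18y = 0, so y = 3. min AVC = 26.
The firm shuts down for any P below £26.

£26 per unit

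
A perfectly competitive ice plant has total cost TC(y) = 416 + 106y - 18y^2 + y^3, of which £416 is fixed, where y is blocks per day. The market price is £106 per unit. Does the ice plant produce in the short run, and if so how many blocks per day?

Produce at y = 12

Strip out fixed cost: VC = 106y - 18y^2 + y^3. Then AVC = 106 - 18y + y^2 and MC = 106 - 36y + 3y^2.
AVC hits its minimum where MC = AVC, at y = 9, giving min AVC = 106 - 18·9 + 9^2 = £25.
Because £106 ≥ £25, revenue can cover variable cost; the firm operates.
Solving P = MC: -36y + 3y^2 = 0 ⇒ y = 0 or 12. On the upward-sloping branch, y* = 12.
Check: AVC at y = 12 is £34 ≤ P, so revenue covers variable cost.
Profit = P·y − TC = 106·12 − 824 = £448.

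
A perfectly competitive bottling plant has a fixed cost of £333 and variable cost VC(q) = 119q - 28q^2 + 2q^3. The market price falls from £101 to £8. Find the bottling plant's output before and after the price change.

Output falls from 9 to 0 (the firm shuts down)

AVC = 119 - 28q + 2q^2, minimized at q = 7 where min AVC = £21. MC = 119 - 56q + 6q^2.
With P = £101 above the shutdown price, P = MC gives q = 9.
At P = £8 < min AVC = £21, price no longer covers variable cost at any output, so the firm shuts down: q = 0.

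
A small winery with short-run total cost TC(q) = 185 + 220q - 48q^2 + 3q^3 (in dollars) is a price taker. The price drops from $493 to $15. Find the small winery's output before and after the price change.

AVC = 220 - 48q + 3q^2, minimized at q = 8 where min AVC = $28. MC = 220 - 96q + 9q^2.
At P = $493 ≥ min AVC, set P = MC on the rising branch: q = 13.
At P = $15 < min AVC = $28, price no longer covers variable cost at any output, so the firm shuts down: q = 0.

Output falls from 13 to 0 (the firm shuts down)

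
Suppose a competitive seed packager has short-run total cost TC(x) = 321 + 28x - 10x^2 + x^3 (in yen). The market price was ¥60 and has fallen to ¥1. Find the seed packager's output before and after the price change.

AVC = 28 - 10x + x^2, minimized at x = 5 where min AVC = ¥3. MC = 28 - 20x + 3x^2.
With P = ¥60 above the shutdown price, P = MC gives x = 8.
At P = ¥1 < min AVC = ¥3, price no longer covers variable cost at any output, so the firm shuts down: x = 0.

Output falls from 8 to 0 (the firm shuts down)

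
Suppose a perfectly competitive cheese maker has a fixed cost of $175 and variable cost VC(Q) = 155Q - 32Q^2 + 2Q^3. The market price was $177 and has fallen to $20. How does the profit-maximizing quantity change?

Output falls from 11 to 0 (the firm shuts down)

AVC = 155 - 32Q + 2Q^2, minimized at Q = 8 where min AVC = $27. MC = 155 - 64Q + 6Q^2.
With P = $177 above the shutdown price, P = MC gives Q = 11.
At P = $20 < min AVC = $27, price no longer covers variable cost at any output, so the firm shuts down: Q = 0.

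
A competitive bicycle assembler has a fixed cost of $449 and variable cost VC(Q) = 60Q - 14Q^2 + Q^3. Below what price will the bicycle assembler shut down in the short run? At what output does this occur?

$11 per unit, at Q = 7

The firm shuts down when price falls below the minimum of average variable cost. AVC = VC/Q = 60 - 14Q + Q^2.
dAVC/dQ = -14 + 2Q = 0 gives Q = 7. min AVC = 60 - 14·7 + 7^2 = 11.
So the shutdown price is $11.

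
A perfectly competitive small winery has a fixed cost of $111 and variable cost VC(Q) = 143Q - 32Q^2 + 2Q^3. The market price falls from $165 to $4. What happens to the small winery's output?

Output falls from 11 to 0 (the firm shuts down)

MC = 143 - 64Q + 6Q^2; the shutdown threshold is min AVC = $15 (at Q = 8).
At P = $165 ≥ min AVC, set P = MC on the rising branch: Q = 11.
At P = $4 < min AVC = $15, price no longer covers variable cost at any output, so the firm shuts down: Q = 0.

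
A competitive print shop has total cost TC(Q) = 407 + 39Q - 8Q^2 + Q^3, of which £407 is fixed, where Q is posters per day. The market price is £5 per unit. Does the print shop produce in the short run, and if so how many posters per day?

Shut down

Strip out fixed cost: VC = 39Q - 8Q^2 + Q^3. Then AVC = 39 - 8Q + Q^2 and MC = 39 - 16Q + 3Q^2.
AVC is minimized where dAVC/dQ = -8 + 2Q = 0, at Q = 4; min AVC = 39 - 8·4 + 4^2 = £23.
With P < min AVC (£5 < £23), every unit sold adds to the loss.
The firm minimizes its loss by shutting down and losing only its fixed cost of £407.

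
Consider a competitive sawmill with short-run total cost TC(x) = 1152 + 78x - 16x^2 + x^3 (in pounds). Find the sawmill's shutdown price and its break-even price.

AVC = 78 - 16x + x^2; minimized at x = 8, giving min AVC = £14. That is the shutdown price.
ATC = 1152/x + 78 - 16x + x^2. Setting dATC/dx = −1152/x^2 − 16 + 2x = 0 gives x = 12 (since 2·12^3 − 16·12^2 = 1152).
min ATC = 1152/12 + 78 − 16·12 + 12^2 = £126. That is the break-even price.
For £14 ≤ P < £126 the firm produces at a loss; below £14 it shuts down.

Shutdown price = £14; break-even price = £126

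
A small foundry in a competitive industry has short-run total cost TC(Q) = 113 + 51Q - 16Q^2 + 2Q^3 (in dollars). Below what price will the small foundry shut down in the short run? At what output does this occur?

Short-run supply begins at min AVC. From VC = 51Q - 16Q^2 + 2Q^3, AVC = 51 - 16Q + 2Q^2.
dAVC/dQ = -16 + 4Q = 0 gives Q = 4. min AVC = 51 - 16·4 + 2·4^2 = 19.
For P < $19 the firm produces nothing.

$19 per unit, at Q = 4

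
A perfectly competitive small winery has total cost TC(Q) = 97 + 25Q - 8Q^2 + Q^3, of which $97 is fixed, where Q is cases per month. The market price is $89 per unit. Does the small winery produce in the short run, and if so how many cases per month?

Variable cost is VC = 25Q - 8Q^2 + Q^3, so AVC = VC/Q = 25 - 8Q + Q^2 and MC = dTC/dQ = 25 - 16Q + 3Q^2.
The AVC parabola has its vertex at Q = 8/2 = 4, where AVC = 25 - 8·4 + 4^2 = $9.
Because $89 ≥ $9, revenue can cover variable cost; the firm operates.
Set P = MC: 89 = 25 - 16Q + 3Q^2 → -64 - 16Q + 3Q^2 = 0. The roots are Q = -8/3 and Q = 8; the profit-maximizing output is on the rising part of MC, so Q* = 8.
Check: AVC at Q = 8 is $25 ≤ P, so revenue covers variable cost.
Profit = P·Q − TC = 89·8 − 297 = $415.

Produce at Q = 8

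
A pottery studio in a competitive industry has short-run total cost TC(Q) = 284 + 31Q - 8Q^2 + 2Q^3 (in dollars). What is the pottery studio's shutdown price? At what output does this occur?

The firm shuts down when price falls below the minimum of average variable cost. AVC = VC/Q = 31 - 8Q + 2Q^2.
At the minimum of AVC, MC = AVC. MC = 31 - 16Q + 6Q^2; setting MC = AVC gives 4Q^2 - 8Q = 0, so Q = 2. min AVC = 23.
The firm shuts down for any P below $23.

$23 per unit, at Q = 2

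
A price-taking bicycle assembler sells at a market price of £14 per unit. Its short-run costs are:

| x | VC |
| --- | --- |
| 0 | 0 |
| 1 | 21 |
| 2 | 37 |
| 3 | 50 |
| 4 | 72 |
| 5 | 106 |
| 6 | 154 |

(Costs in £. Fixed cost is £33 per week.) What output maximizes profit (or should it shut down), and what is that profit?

x = 0 (shut down); profit = -£33

Tabulate TR − TC: x=0: -33; x=1: -40; x=2: -42; x=3: -41; x=4: -49; x=5: -69; x=6: -103.
Profit is highest at x = 0. Equivalently, the lowest AVC in the table is 50/3 ≈ £16.67 at x = 3, and P = £14 falls below it — price never covers variable cost, so the firm shuts down and loses only its fixed cost.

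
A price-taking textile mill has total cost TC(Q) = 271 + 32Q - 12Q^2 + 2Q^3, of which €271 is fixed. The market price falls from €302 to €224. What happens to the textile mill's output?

Output falls from 9 to 8

MC = 32 - 24Q + 6Q^2; the shutdown threshold is min AVC = €14 (at Q = 3).
At P = €302 ≥ min AVC, set P = MC on the rising branch: Q = 9.
At P = €224 ≥ min AVC, set P = MC: Q = 8. The firm stays open but cuts output.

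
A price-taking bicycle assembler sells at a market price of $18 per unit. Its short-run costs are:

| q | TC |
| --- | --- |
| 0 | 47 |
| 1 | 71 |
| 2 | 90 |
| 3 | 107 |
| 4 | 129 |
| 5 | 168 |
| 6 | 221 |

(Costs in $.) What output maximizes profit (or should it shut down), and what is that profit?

Profit at each row (π = 18q − TC): q=0: -47; q=1: -53; q=2: -54; q=3: -53; q=4: -57; q=5: -78; q=6: -113.
Profit is highest at q = 0. Equivalently, the lowest AVC in the table is 60/3 ≈ $20 at q = 3, and P = $18 falls below it — price never covers variable cost, so the firm shuts down and loses only its fixed cost.

q = 0 (shut down); profit = -$47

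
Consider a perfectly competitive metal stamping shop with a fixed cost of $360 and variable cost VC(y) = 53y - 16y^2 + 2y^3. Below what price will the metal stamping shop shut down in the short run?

The firm shuts down when price falls below the minimum of average variable cost. AVC = VC/y = 53 - 16y + 2y^2.
At the minimum of AVC, MC = AVC. MC = 53 - 32y + 6y^2; setting MC = AVC gives 4y^2 - 16y = 0, so y = 4. min AVC = 21.
The firm shuts down for any P below $21.

$21 per unit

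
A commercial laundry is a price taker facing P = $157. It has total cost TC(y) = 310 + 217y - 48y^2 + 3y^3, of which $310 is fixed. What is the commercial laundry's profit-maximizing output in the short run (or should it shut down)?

Produce at y = 10

Strip out fixed cost: VC = 217y - 48y^2 + 3y^3. Then AVC = 217 - 48y + 3y^2 and MC = 217 - 96y + 9y^2.
The AVC parabola has its vertex at y = 48/6 = 8, where AVC = 217 - 48·8 + 3·8^2 = $25.
Since P = $157 ≥ min AVC = $25, price covers variable cost and the firm should produce.
P = MC gives 60 - 96y + 9y^2 = 0, with roots 2/3 and 10. Take the larger (rising MC): y* = 10.
Check: AVC at y = 10 is $37 ≤ P, so revenue covers variable cost.
Profit = P·y − TC = 157·10 − 680 = $890.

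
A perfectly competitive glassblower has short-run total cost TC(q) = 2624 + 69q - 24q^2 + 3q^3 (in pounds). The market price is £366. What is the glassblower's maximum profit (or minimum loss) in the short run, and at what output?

AVC = 69 - 24q + 3q^2 has its minimum £21 at q = 4; price £366 clears that bar, so the firm operates.
With MC = 69 - 48q + 9q^2, P = MC on the upward-sloping part at q* = 9.
TR = 366·9 = 3294. TC = 2624 + 864 = 3488. Profit = 3294 − 3488 = -£194.
Shutting down would mean losing the fixed cost of £2624, so operating at a loss of £194 is better by £2430.

Profit = -£194 at q = 9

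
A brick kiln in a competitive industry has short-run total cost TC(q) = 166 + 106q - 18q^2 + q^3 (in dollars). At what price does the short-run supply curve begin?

$25 per unit

Short-run supply begins at min AVC. From VC = 106q - 18q^2 + q^3, AVC = 106 - 18q + q^2.
At the minimum of AVC, MC = AVC. MC = 106 - 36q + 3q^2; setting MC = AVC gives 2q^2 - 18q = 0, so q = 9. min AVC = 25.
The firm shuts down for any P below $25.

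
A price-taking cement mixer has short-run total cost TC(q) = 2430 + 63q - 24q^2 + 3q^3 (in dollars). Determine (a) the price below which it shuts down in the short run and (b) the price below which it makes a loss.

AVC = 63 - 24q + 3q^2; minimized at q = 4, giving min AVC = $15. That is the shutdown price.
ATC = 2430/q + 63 - 24q + 3q^2. Setting dATC/dq = −2430/q^2 − 24 + 6q = 0 gives q = 9 (since 6·9^3 − 24·9^2 = 2430).
min ATC = 2430/9 + 63 − 24·9 + 3·9^2 = $360. That is the break-even price.
Between these two prices the firm operates at a loss; above $360 it earns a profit.

Shutdown price = $15; break-even price = $360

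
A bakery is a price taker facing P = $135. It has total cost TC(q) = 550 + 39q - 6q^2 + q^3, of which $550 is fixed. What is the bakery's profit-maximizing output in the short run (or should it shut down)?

Variable cost is VC = 39q - 6q^2 + q^3, so AVC = VC/q = 39 - 6q + q^2 and MC = dTC/dq = 39 - 12q + 3q^2.
AVC hits its minimum where MC = AVC, at q = 3, giving min AVC = 39 - 6·3 + 3^2 = $30.
Because $135 ≥ $30, revenue can cover variable cost; the firm operates.
P = MC gives -96 - 12q + 3q^2 = 0, with roots -4 and 8. Take the larger (rising MC): q* = 8.
Check: AVC at q = 8 is $55 ≤ P, so revenue covers variable cost.
Profit = P·q − TC = 135·8 − 990 = $90.

Produce at q = 8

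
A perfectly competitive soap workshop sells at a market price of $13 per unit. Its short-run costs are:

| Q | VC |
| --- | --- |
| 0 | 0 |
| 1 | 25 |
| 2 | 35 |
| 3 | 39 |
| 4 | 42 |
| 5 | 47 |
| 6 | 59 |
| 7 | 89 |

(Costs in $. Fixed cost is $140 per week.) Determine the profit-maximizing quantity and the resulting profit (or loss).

Q = 6; profit = -$121

Tabulate TR − TC: Q=0: -140; Q=1: -152; Q=2: -149; Q=3: -140; Q=4: -130; Q=5: -122; Q=6: -121; Q=7: -138.
Profit is maximized at Q = 6. AVC there is 59/6 = $9.83 ≤ P, so producing beats shutting down (which would give -$140).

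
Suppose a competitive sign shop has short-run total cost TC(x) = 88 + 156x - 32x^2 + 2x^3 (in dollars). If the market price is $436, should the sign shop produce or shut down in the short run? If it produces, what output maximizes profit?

Strip out fixed cost: VC = 156x - 32x^2 + 2x^3. Then AVC = 156 - 32x + 2x^2 and MC = 156 - 64x + 6x^2.
AVC hits its minimum where MC = AVC, at x = 8, giving min AVC = 156 - 32·8 + 2·8^2 = $28.
Since P = $436 ≥ min AVC = $28, price covers variable cost and the firm should produce.
Solving P = MC: -280 - 64x + 6x^2 = 0 ⇒ x = -10/3 or 14. On the upward-sloping branch, x* = 14.
Check: AVC at x = 14 is $100 ≤ P, so revenue covers variable cost.
Profit = P·x − TC = 436·14 − 1488 = $4616.

Produce at x = 14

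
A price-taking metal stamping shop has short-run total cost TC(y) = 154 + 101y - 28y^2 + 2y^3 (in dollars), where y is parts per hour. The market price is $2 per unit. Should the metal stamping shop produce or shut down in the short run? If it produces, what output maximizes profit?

Shut down

Variable cost is VC = 101y - 28y^2 + 2y^3, so AVC = VC/y = 101 - 28y + 2y^2 and MC = dTC/dy = 101 - 56y + 6y^2.
AVC is minimized where dAVC/dy = -28 + 4y = 0, at y = 7; min AVC = 101 - 28·7 + 2·7^2 = $3.
With P < min AVC ($2 < $3), every unit sold adds to the loss.
The firm minimizes its loss by shutting down and losing only its fixed cost of $154.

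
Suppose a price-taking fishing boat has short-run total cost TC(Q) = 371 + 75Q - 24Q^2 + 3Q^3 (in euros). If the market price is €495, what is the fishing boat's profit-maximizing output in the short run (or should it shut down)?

Produce at Q = 10

Variable cost is VC = 75Q - 24Q^2 + 3Q^3, so AVC = VC/Q = 75 - 24Q + 3Q^2 and MC = dTC/dQ = 75 - 48Q + 9Q^2.
AVC is minimized where dAVC/dQ = -24 + 6Q = 0, at Q = 4; min AVC = 75 - 24·4 + 3·4^2 = €27.
P = €495 exceeds min AVC = €27, so the firm stays open.
Solving P = MC: -420 - 48Q + 9Q^2 = 0 ⇒ Q = -14/3 or 10. On the upward-sloping branch, Q* = 10.
Check: AVC at Q = 10 is €135 ≤ P, so revenue covers variable cost.
Profit = P·Q − TC = 495·10 − 1721 = €3229.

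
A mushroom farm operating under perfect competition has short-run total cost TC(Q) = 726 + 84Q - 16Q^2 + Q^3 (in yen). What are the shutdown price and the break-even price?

AVC = 84 - 16Q + Q^2; minimized at Q = 8, giving min AVC = ¥20. That is the shutdown price.
ATC = 726/Q + 84 - 16Q + Q^2. Setting dATC/dQ = −726/Q^2 − 16 + 2Q = 0 gives Q = 11 (since 2·11^3 − 16·11^2 = 726).
min ATC = 726/11 + 84 − 16·11 + 11^2 = ¥95. That is the break-even price.
For ¥20 ≤ P < ¥95 the firm produces at a loss; below ¥20 it shuts down.

Shutdown price = ¥20; break-even price = ¥95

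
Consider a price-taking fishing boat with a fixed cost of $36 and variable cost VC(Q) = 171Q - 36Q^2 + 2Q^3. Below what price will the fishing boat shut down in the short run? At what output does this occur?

The firm shuts down when price falls below the minimum of average variable cost. AVC = VC/Q = 171 - 36Q + 2Q^2.
dAVC/dQ = -36 + 4Q = 0 gives Q = 9. min AVC = 171 - 36·9 + 2·9^2 = 9.
The firm shuts down for any P below $9.

$9 per unit, at Q = 9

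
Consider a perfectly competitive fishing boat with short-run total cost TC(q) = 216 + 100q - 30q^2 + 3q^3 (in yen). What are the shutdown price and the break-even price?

Shutdown price = min AVC. AVC = 100 - 30q + 3q^2, with vertex at q = 5 and minimum ¥25.
ATC = 216/q + 100 - 30q + 3q^2. Setting dATC/dq = −216/q^2 − 30 + 6q = 0 gives q = 6 (since 6·6^3 − 30·6^2 = 216).
min ATC = 216/6 + 100 − 30·6 + 3·6^2 = ¥64. That is the break-even price.
For ¥25 ≤ P < ¥64 the firm produces at a loss; below ¥25 it shuts down.

Shutdown price = ¥25; break-even price = ¥64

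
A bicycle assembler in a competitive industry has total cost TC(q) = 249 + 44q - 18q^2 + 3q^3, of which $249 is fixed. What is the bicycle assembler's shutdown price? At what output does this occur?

The firm shuts down when price falls below the minimum of average variable cost. AVC = VC/q = 44 - 18q + 3q^2.
dAVC/dq = -18 + 6q = 0 gives q = 3. min AVC = 44 - 18·3 + 3·3^2 = 17.
For P < $17 the firm produces nothing.

$17 per unit, at q = 3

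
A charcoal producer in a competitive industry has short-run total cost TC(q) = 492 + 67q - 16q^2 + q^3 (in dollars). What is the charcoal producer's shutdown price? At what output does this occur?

Short-run supply begins at min AVC. From VC = 67q - 16q^2 + q^3, AVC = 67 - 16q + q^2.
At the minimum of AVC, MC = AVC. MC = 67 - 32q + 3q^2; setting MC = AVC gives 2q^2 - 16q = 0, so q = 8. min AVC = 3.
So the shutdown price is $3.

$3 per unit, at q = 8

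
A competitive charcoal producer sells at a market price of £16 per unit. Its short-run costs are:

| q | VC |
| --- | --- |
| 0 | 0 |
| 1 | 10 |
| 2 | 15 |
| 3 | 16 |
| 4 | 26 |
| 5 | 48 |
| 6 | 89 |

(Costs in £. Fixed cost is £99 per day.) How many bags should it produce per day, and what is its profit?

Tabulate TR − TC: q=0: -99; q=1: -93; q=2: -82; q=3: -67; q=4: -61; q=5: -67; q=6: -92.
Profit is maximized at q = 4. AVC there is 26/4 = £6.50 ≤ P, so producing beats shutting down (which would give -£99).

q = 4; profit = -£61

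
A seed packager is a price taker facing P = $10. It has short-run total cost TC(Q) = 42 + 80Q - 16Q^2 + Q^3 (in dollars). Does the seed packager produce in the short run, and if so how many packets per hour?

From TC, MC = TC'(Q) = 80 - 32Q + 3Q^2 and AVC = VC/Q = 80 - 16Q + Q^2.
AVC is minimized where dAVC/dQ = -16 + 2Q = 0, at Q = 8; min AVC = 80 - 16·8 + 8^2 = $16.
P = $10 lies below min AVC = $16; no output level covers variable cost.
The firm minimizes its loss by shutting down and losing only its fixed cost of $42.

Shut down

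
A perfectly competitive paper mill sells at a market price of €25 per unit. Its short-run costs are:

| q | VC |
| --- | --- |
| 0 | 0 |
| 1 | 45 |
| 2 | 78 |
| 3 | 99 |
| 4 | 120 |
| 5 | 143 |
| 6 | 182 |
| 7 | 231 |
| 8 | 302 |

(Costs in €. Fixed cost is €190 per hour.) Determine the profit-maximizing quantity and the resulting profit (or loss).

q = 0 (shut down); profit = -€190

Compute π = P·q − TC at each output: q=0: -190; q=1: -210; q=2: -218; q=3: -214; q=4: -210; q=5: -208; q=6: -222; q=7: -246; q=8: -292.
Profit is highest at q = 0. Equivalently, the lowest AVC in the table is 143/5 ≈ €28.60 at q = 5, and P = €25 falls below it — price never covers variable cost, so the firm shuts down and loses only its fixed cost.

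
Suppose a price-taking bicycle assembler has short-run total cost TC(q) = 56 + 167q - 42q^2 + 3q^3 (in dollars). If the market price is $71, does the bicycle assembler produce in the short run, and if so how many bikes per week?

Produce at q = 8

From TC, MC = TC'(q) = 167 - 84q + 9q^2 and AVC = VC/q = 167 - 42q + 3q^2.
The AVC parabola has its vertex at q = 42/6 = 7, where AVC = 167 - 42·7 + 3·7^2 = $20.
P = $71 exceeds min AVC = $20, so the firm stays open.
Set P = MC: 71 = 167 - 84q + 9q^2 → 96 - 84q + 9q^2 = 0. The roots are q = 4/3 and q = 8; the profit-maximizing output is on the rising part of MC, so q* = 8.
Check: AVC at q = 8 is $23 ≤ P, so revenue covers variable cost.
Profit = P·q − TC = 71·8 − 240 = $328.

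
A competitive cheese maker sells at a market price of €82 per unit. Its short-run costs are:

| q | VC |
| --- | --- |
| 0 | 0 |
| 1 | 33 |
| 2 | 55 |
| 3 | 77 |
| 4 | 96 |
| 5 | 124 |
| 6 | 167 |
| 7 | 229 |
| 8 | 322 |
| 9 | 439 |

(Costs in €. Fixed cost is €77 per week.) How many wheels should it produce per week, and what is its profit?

q = 7; profit = €268

Profit at each row (π = 82q − TC): q=0: -77; q=1: -28; q=2: 32; q=3: 92; q=4: 155; q=5: 209; q=6: 248; q=7: 268; q=8: 257; q=9: 222.
Profit is maximized at q = 7. AVC there is 229/7 = €32.71 ≤ P, so producing beats shutting down (which would give -€77).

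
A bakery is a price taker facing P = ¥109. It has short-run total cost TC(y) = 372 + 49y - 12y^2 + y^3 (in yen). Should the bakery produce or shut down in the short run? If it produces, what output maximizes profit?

Variable cost is VC = 49y - 12y^2 + y^3, so AVC = VC/y = 49 - 12y + y^2 and MC = dTC/dy = 49 - 24y + 3y^2.
The AVC parabola has its vertex at y = 12/2 = 6, where AVC = 49 - 12·6 + 6^2 = ¥13.
Because ¥109 ≥ ¥13, revenue can cover variable cost; the firm operates.
P = MC gives -60 - 24y + 3y^2 = 0, with roots -2 and 10. Take the larger (rising MC): y* = 10.
Check: AVC at y = 10 is ¥29 ≤ P, so revenue covers variable cost.
Profit = P·y − TC = 109·10 − 662 = ¥428.

Produce at y = 10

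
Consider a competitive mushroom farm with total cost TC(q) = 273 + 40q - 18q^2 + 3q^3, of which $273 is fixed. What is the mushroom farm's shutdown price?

$13 per unit

Short-run supply begins at min AVC. From VC = 40q - 18q^2 + 3q^3, AVC = 40 - 18q + 3q^2.
dAVC/dq = -18 + 6q = 0 gives q = 3. min AVC = 40 - 18·3 + 3·3^2 = 13.
For P < $13 the firm produces nothing.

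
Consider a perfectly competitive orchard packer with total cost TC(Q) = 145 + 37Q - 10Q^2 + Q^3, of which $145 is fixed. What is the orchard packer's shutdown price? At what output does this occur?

The firm shuts down when price falls below the minimum of average variable cost. AVC = VC/Q = 37 - 10Q + Q^2.
dAVC/dQ = -10 + 2Q = 0 gives Q = 5. min AVC = 37 - 10·5 + 5^2 = 12.
For P < $12 the firm produces nothing.

$12 per unit, at Q = 5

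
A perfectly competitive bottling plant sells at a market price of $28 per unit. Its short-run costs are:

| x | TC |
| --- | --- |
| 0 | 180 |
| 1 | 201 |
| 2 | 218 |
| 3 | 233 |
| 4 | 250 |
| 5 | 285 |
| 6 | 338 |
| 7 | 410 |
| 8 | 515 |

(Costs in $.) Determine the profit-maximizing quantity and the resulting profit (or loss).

Tabulate TR − TC: x=0: -180; x=1: -173; x=2: -162; x=3: -149; x=4: -138; x=5: -145; x=6: -170; x=7: -214; x=8: -291.
Profit is maximized at x = 4. AVC there is 70/4 = $17.50 ≤ P, so producing beats shutting down (which would give -$180).

x = 4; profit = -$138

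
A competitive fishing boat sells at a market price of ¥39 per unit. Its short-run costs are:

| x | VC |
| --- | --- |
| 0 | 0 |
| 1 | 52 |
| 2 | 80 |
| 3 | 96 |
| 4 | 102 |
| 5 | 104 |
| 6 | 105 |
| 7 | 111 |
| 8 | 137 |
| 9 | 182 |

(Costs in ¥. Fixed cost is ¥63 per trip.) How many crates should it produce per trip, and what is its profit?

x = 8; profit = ¥112

Tabulate TR − TC: x=0: -63; x=1: -76; x=2: -65; x=3: -42; x=4: -9; x=5: 28; x=6: 66; x=7: 99; x=8: 112; x=9: 106.
Profit is maximized at x = 8. AVC there is 137/8 = ¥17.12 ≤ P, so producing beats shutting down (which would give -¥63).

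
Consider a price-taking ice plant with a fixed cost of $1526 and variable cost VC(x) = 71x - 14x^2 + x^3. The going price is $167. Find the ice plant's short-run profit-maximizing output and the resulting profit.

AVC = 71 - 14x + x^2 has its minimum $22 at x = 7; price $167 clears that bar, so the firm operates.
MC = 71 - 28x + 3x^2. Setting P = MC and taking the root on the rising branch gives x* = 12.
TR = 167·12 = 2004. TC = 1526 + 564 = 2090. Profit = 2004 − 2090 = -$86.
By producing, the firm covers all variable cost plus $1440 of fixed cost; shutting down would lose the full $1526.

Profit = -$86 at x = 12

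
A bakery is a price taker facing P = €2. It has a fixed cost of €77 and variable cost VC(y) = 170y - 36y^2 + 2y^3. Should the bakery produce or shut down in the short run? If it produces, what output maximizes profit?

Strip out fixed cost: VC = 170y - 36y^2 + 2y^3. Then AVC = 170 - 36y + 2y^2 and MC = 170 - 72y + 6y^2.
The AVC parabola has its vertex at y = 36/4 = 9, where AVC = 170 - 36·9 + 2·9^2 = €8.
With P < min AVC (€2 < €8), every unit sold adds to the loss.
Shutting down limits the loss to fixed cost, €77.

Shut down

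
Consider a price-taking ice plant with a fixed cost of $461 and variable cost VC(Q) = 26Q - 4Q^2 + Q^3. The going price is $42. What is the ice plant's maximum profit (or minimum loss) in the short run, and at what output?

AVC = 26 - 4Q + Q^2 has its minimum $22 at Q = 2; price $42 clears that bar, so the firm operates.
With MC = 26 - 8Q + 3Q^2, P = MC on the upward-sloping part at Q* = 4.
TR = 42·4 = 168. TC = 461 + 104 = 565. Profit = 168 − 565 = -$397.
That loss of $397 beats the $461 the firm would lose by shutting down; producing recovers $64 of fixed cost.

Profit = -$397 at Q = 4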